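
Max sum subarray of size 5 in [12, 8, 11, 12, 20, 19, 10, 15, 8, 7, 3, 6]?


[0:5]: 63
[1:6]: 70
[2:7]: 72
[3:8]: 76
[4:9]: 72
[5:10]: 59
[6:11]: 43
[7:12]: 39

Max: 76 at [3:8]


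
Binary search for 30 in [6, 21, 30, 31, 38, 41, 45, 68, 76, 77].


Step 1: lo=0, hi=9, mid=4, val=38
Step 2: lo=0, hi=3, mid=1, val=21
Step 3: lo=2, hi=3, mid=2, val=30

Found at index 2


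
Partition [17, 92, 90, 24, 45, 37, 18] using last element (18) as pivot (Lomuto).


Pivot: 18
  17 <= 18: advance i (no swap)
Place pivot at 1: [17, 18, 90, 24, 45, 37, 92]

Partitioned: [17, 18, 90, 24, 45, 37, 92]


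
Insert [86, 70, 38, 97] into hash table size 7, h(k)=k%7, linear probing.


Insert 86: h=2 -> slot 2
Insert 70: h=0 -> slot 0
Insert 38: h=3 -> slot 3
Insert 97: h=6 -> slot 6

Table: [70, None, 86, 38, None, None, 97]


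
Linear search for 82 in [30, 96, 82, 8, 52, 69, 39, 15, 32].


i=0: 30!=82
i=1: 96!=82
i=2: 82==82 found!

Found at 2, 3 comps


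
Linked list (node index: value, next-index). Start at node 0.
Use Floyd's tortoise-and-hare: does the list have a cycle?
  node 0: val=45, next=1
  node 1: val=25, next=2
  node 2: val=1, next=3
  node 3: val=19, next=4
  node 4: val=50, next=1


Floyd's tortoise (slow, +1) and hare (fast, +2):
  init: slow=0, fast=0
  step 1: slow=1, fast=2
  step 2: slow=2, fast=4
  step 3: slow=3, fast=2
  step 4: slow=4, fast=4
  slow == fast at node 4: cycle detected

Cycle: yes


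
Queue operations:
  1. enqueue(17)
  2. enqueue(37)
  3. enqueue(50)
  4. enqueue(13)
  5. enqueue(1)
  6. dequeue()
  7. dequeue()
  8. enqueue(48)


enqueue(17) -> [17]
enqueue(37) -> [17, 37]
enqueue(50) -> [17, 37, 50]
enqueue(13) -> [17, 37, 50, 13]
enqueue(1) -> [17, 37, 50, 13, 1]
dequeue()->17, [37, 50, 13, 1]
dequeue()->37, [50, 13, 1]
enqueue(48) -> [50, 13, 1, 48]

Final queue: [50, 13, 1, 48]


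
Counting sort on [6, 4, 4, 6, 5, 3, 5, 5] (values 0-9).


Input: [6, 4, 4, 6, 5, 3, 5, 5]
Counts: [0, 0, 0, 1, 2, 3, 2, 0, 0, 0]

Sorted: [3, 4, 4, 5, 5, 5, 6, 6]


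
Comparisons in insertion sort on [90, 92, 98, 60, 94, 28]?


Algorithm: insertion sort
Input: [90, 92, 98, 60, 94, 28]
Sorted: [28, 60, 90, 92, 94, 98]

12


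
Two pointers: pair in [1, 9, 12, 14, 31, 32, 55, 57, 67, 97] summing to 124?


lo=0(1)+hi=9(97)=98
lo=1(9)+hi=9(97)=106
lo=2(12)+hi=9(97)=109
lo=3(14)+hi=9(97)=111
lo=4(31)+hi=9(97)=128
lo=4(31)+hi=8(67)=98
lo=5(32)+hi=8(67)=99
lo=6(55)+hi=8(67)=122
lo=7(57)+hi=8(67)=124

Yes: 57+67=124


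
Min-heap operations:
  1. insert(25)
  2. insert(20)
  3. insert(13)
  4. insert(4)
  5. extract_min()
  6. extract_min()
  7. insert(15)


insert(25) -> [25]
insert(20) -> [20, 25]
insert(13) -> [13, 25, 20]
insert(4) -> [4, 13, 20, 25]
extract_min()->4, [13, 25, 20]
extract_min()->13, [20, 25]
insert(15) -> [15, 25, 20]

Final heap: [15, 25, 20]


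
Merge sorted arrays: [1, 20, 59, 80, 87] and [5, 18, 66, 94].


Take 1 from A
Take 5 from B
Take 18 from B
Take 20 from A
Take 59 from A
Take 66 from B
Take 80 from A
Take 87 from A

Merged: [1, 5, 18, 20, 59, 66, 80, 87, 94]


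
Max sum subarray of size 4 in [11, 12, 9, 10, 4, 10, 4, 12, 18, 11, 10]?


[0:4]: 42
[1:5]: 35
[2:6]: 33
[3:7]: 28
[4:8]: 30
[5:9]: 44
[6:10]: 45
[7:11]: 51

Max: 51 at [7:11]


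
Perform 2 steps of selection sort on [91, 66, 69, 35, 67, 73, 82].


Initial: [91, 66, 69, 35, 67, 73, 82]
Step 1: min=35 at 3
  Swap: [35, 66, 69, 91, 67, 73, 82]
Step 2: min=66 at 1
  Swap: [35, 66, 69, 91, 67, 73, 82]

After 2 steps: [35, 66, 69, 91, 67, 73, 82]


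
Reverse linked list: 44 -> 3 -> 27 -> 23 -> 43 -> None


Step 1: curr=44, set curr.next=prev(None) | reversed so far: 44
Step 2: curr=3, set curr.next=prev(44) | reversed so far: 3 -> 44
Step 3: curr=27, set curr.next=prev(3) | reversed so far: 27 -> 3 -> 44
Step 4: curr=23, set curr.next=prev(27) | reversed so far: 23 -> 27 -> 3 -> 44
Step 5: curr=43, set curr.next=prev(23) | reversed so far: 43 -> 23 -> 27 -> 3 -> 44

43 -> 23 -> 27 -> 3 -> 44 -> None


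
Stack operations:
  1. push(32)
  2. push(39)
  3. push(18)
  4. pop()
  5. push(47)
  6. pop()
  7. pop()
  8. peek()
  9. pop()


push(32) -> [32]
push(39) -> [32, 39]
push(18) -> [32, 39, 18]
pop()->18, [32, 39]
push(47) -> [32, 39, 47]
pop()->47, [32, 39]
pop()->39, [32]
peek()->32
pop()->32, []

Final stack: []


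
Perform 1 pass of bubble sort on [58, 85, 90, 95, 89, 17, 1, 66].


Initial: [58, 85, 90, 95, 89, 17, 1, 66]
Pass 1: [58, 85, 90, 89, 17, 1, 66, 95] (4 swaps)

After 1 pass: [58, 85, 90, 89, 17, 1, 66, 95]


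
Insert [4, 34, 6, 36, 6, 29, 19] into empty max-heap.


Insert 4: [4]
Insert 34: [34, 4]
Insert 6: [34, 4, 6]
Insert 36: [36, 34, 6, 4]
Insert 6: [36, 34, 6, 4, 6]
Insert 29: [36, 34, 29, 4, 6, 6]
Insert 19: [36, 34, 29, 4, 6, 6, 19]

Final heap: [36, 34, 29, 4, 6, 6, 19]


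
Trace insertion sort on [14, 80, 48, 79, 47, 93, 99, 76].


Initial: [14, 80, 48, 79, 47, 93, 99, 76]
Insert 80: [14, 80, 48, 79, 47, 93, 99, 76]
Insert 48: [14, 48, 80, 79, 47, 93, 99, 76]
Insert 79: [14, 48, 79, 80, 47, 93, 99, 76]
Insert 47: [14, 47, 48, 79, 80, 93, 99, 76]
Insert 93: [14, 47, 48, 79, 80, 93, 99, 76]
Insert 99: [14, 47, 48, 79, 80, 93, 99, 76]
Insert 76: [14, 47, 48, 76, 79, 80, 93, 99]

Sorted: [14, 47, 48, 76, 79, 80, 93, 99]


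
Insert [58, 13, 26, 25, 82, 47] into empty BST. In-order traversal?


Insert 58: root
Insert 13: L from 58
Insert 26: L from 58 -> R from 13
Insert 25: L from 58 -> R from 13 -> L from 26
Insert 82: R from 58
Insert 47: L from 58 -> R from 13 -> R from 26

In-order: [13, 25, 26, 47, 58, 82]


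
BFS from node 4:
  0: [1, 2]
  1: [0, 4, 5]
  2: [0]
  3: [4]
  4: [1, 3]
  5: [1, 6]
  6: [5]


Visit 4, enqueue [1, 3]
Visit 1, enqueue [0, 5]
Visit 3, enqueue []
Visit 0, enqueue [2]
Visit 5, enqueue [6]
Visit 2, enqueue []
Visit 6, enqueue []

BFS order: [4, 1, 3, 0, 5, 2, 6]


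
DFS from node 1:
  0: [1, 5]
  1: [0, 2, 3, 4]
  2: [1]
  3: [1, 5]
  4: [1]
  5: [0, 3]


Visit 1, push [4, 3, 2, 0]
Visit 0, push [5]
Visit 5, push [3]
Visit 3, push []
Visit 2, push []
Visit 4, push []

DFS order: [1, 0, 5, 3, 2, 4]


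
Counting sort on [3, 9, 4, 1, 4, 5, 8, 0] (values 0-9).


Input: [3, 9, 4, 1, 4, 5, 8, 0]
Counts: [1, 1, 0, 1, 2, 1, 0, 0, 1, 1]

Sorted: [0, 1, 3, 4, 4, 5, 8, 9]


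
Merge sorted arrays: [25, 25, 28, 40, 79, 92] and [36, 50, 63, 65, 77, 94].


Take 25 from A
Take 25 from A
Take 28 from A
Take 36 from B
Take 40 from A
Take 50 from B
Take 63 from B
Take 65 from B
Take 77 from B
Take 79 from A
Take 92 from A

Merged: [25, 25, 28, 36, 40, 50, 63, 65, 77, 79, 92, 94]


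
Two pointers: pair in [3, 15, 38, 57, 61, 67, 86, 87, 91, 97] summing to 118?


lo=0(3)+hi=9(97)=100
lo=1(15)+hi=9(97)=112
lo=2(38)+hi=9(97)=135
lo=2(38)+hi=8(91)=129
lo=2(38)+hi=7(87)=125
lo=2(38)+hi=6(86)=124
lo=2(38)+hi=5(67)=105
lo=3(57)+hi=5(67)=124
lo=3(57)+hi=4(61)=118

Yes: 57+61=118


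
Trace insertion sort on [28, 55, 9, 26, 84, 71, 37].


Initial: [28, 55, 9, 26, 84, 71, 37]
Insert 55: [28, 55, 9, 26, 84, 71, 37]
Insert 9: [9, 28, 55, 26, 84, 71, 37]
Insert 26: [9, 26, 28, 55, 84, 71, 37]
Insert 84: [9, 26, 28, 55, 84, 71, 37]
Insert 71: [9, 26, 28, 55, 71, 84, 37]
Insert 37: [9, 26, 28, 37, 55, 71, 84]

Sorted: [9, 26, 28, 37, 55, 71, 84]


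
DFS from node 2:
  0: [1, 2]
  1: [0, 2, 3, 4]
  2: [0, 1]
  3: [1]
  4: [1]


Visit 2, push [1, 0]
Visit 0, push [1]
Visit 1, push [4, 3]
Visit 3, push []
Visit 4, push []

DFS order: [2, 0, 1, 3, 4]


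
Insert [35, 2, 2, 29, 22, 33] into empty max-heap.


Insert 35: [35]
Insert 2: [35, 2]
Insert 2: [35, 2, 2]
Insert 29: [35, 29, 2, 2]
Insert 22: [35, 29, 2, 2, 22]
Insert 33: [35, 29, 33, 2, 22, 2]

Final heap: [35, 29, 33, 2, 22, 2]


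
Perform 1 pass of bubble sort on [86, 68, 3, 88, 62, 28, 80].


Initial: [86, 68, 3, 88, 62, 28, 80]
Pass 1: [68, 3, 86, 62, 28, 80, 88] (5 swaps)

After 1 pass: [68, 3, 86, 62, 28, 80, 88]


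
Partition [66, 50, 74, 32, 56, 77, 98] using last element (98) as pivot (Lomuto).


Pivot: 98
  66 <= 98: advance i (no swap)
  50 <= 98: advance i (no swap)
  74 <= 98: advance i (no swap)
  32 <= 98: advance i (no swap)
  56 <= 98: advance i (no swap)
  77 <= 98: advance i (no swap)
Place pivot at 6: [66, 50, 74, 32, 56, 77, 98]

Partitioned: [66, 50, 74, 32, 56, 77, 98]


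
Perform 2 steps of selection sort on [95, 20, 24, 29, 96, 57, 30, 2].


Initial: [95, 20, 24, 29, 96, 57, 30, 2]
Step 1: min=2 at 7
  Swap: [2, 20, 24, 29, 96, 57, 30, 95]
Step 2: min=20 at 1
  Swap: [2, 20, 24, 29, 96, 57, 30, 95]

After 2 steps: [2, 20, 24, 29, 96, 57, 30, 95]


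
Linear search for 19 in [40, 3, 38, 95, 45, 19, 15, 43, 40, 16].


i=0: 40!=19
i=1: 3!=19
i=2: 38!=19
i=3: 95!=19
i=4: 45!=19
i=5: 19==19 found!

Found at 5, 6 comps


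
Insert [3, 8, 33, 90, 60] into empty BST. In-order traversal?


Insert 3: root
Insert 8: R from 3
Insert 33: R from 3 -> R from 8
Insert 90: R from 3 -> R from 8 -> R from 33
Insert 60: R from 3 -> R from 8 -> R from 33 -> L from 90

In-order: [3, 8, 33, 60, 90]


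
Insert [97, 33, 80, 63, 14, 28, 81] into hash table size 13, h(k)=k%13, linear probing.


Insert 97: h=6 -> slot 6
Insert 33: h=7 -> slot 7
Insert 80: h=2 -> slot 2
Insert 63: h=11 -> slot 11
Insert 14: h=1 -> slot 1
Insert 28: h=2, 1 probes -> slot 3
Insert 81: h=3, 1 probes -> slot 4

Table: [None, 14, 80, 28, 81, None, 97, 33, None, None, None, 63, None]


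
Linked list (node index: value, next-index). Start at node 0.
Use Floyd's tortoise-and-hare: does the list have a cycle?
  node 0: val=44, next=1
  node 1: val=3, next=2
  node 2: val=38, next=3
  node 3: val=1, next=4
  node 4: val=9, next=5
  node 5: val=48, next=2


Floyd's tortoise (slow, +1) and hare (fast, +2):
  init: slow=0, fast=0
  step 1: slow=1, fast=2
  step 2: slow=2, fast=4
  step 3: slow=3, fast=2
  step 4: slow=4, fast=4
  slow == fast at node 4: cycle detected

Cycle: yes


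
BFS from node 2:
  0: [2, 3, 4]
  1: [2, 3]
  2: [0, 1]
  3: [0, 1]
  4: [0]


Visit 2, enqueue [0, 1]
Visit 0, enqueue [3, 4]
Visit 1, enqueue []
Visit 3, enqueue []
Visit 4, enqueue []

BFS order: [2, 0, 1, 3, 4]


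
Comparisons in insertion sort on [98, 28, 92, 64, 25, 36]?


Algorithm: insertion sort
Input: [98, 28, 92, 64, 25, 36]
Sorted: [25, 28, 36, 64, 92, 98]

14


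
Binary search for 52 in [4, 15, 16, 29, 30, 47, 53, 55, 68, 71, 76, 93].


Step 1: lo=0, hi=11, mid=5, val=47
Step 2: lo=6, hi=11, mid=8, val=68
Step 3: lo=6, hi=7, mid=6, val=53

Not found


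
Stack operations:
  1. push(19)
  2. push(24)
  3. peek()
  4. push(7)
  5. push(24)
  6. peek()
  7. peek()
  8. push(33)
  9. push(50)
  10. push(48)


push(19) -> [19]
push(24) -> [19, 24]
peek()->24
push(7) -> [19, 24, 7]
push(24) -> [19, 24, 7, 24]
peek()->24
peek()->24
push(33) -> [19, 24, 7, 24, 33]
push(50) -> [19, 24, 7, 24, 33, 50]
push(48) -> [19, 24, 7, 24, 33, 50, 48]

Final stack: [19, 24, 7, 24, 33, 50, 48]


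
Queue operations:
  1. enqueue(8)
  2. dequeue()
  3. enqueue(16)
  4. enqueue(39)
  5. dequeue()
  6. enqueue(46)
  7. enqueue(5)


enqueue(8) -> [8]
dequeue()->8, []
enqueue(16) -> [16]
enqueue(39) -> [16, 39]
dequeue()->16, [39]
enqueue(46) -> [39, 46]
enqueue(5) -> [39, 46, 5]

Final queue: [39, 46, 5]


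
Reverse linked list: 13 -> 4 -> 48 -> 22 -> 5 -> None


Step 1: curr=13, set curr.next=prev(None) | reversed so far: 13
Step 2: curr=4, set curr.next=prev(13) | reversed so far: 4 -> 13
Step 3: curr=48, set curr.next=prev(4) | reversed so far: 48 -> 4 -> 13
Step 4: curr=22, set curr.next=prev(48) | reversed so far: 22 -> 48 -> 4 -> 13
Step 5: curr=5, set curr.next=prev(22) | reversed so far: 5 -> 22 -> 48 -> 4 -> 13

5 -> 22 -> 48 -> 4 -> 13 -> None


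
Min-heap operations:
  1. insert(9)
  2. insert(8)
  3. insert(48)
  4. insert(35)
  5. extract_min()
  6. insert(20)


insert(9) -> [9]
insert(8) -> [8, 9]
insert(48) -> [8, 9, 48]
insert(35) -> [8, 9, 48, 35]
extract_min()->8, [9, 35, 48]
insert(20) -> [9, 20, 48, 35]

Final heap: [9, 20, 48, 35]


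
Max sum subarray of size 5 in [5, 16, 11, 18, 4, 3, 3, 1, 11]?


[0:5]: 54
[1:6]: 52
[2:7]: 39
[3:8]: 29
[4:9]: 22

Max: 54 at [0:5]


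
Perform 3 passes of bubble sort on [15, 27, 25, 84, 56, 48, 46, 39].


Initial: [15, 27, 25, 84, 56, 48, 46, 39]
Pass 1: [15, 25, 27, 56, 48, 46, 39, 84] (5 swaps)
Pass 2: [15, 25, 27, 48, 46, 39, 56, 84] (3 swaps)
Pass 3: [15, 25, 27, 46, 39, 48, 56, 84] (2 swaps)

After 3 passes: [15, 25, 27, 46, 39, 48, 56, 84]


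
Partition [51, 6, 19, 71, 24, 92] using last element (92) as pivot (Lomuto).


Pivot: 92
  51 <= 92: advance i (no swap)
  6 <= 92: advance i (no swap)
  19 <= 92: advance i (no swap)
  71 <= 92: advance i (no swap)
  24 <= 92: advance i (no swap)
Place pivot at 5: [51, 6, 19, 71, 24, 92]

Partitioned: [51, 6, 19, 71, 24, 92]


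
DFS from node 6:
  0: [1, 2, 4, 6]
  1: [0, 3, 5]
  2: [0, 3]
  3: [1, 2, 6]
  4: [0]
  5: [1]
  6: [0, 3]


Visit 6, push [3, 0]
Visit 0, push [4, 2, 1]
Visit 1, push [5, 3]
Visit 3, push [2]
Visit 2, push []
Visit 5, push []
Visit 4, push []

DFS order: [6, 0, 1, 3, 2, 5, 4]


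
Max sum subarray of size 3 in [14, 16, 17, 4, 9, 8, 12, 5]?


[0:3]: 47
[1:4]: 37
[2:5]: 30
[3:6]: 21
[4:7]: 29
[5:8]: 25

Max: 47 at [0:3]


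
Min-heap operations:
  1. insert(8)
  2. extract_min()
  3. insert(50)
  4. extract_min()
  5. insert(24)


insert(8) -> [8]
extract_min()->8, []
insert(50) -> [50]
extract_min()->50, []
insert(24) -> [24]

Final heap: [24]


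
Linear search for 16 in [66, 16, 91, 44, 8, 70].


i=0: 66!=16
i=1: 16==16 found!

Found at 1, 2 comps


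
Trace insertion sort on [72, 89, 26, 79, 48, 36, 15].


Initial: [72, 89, 26, 79, 48, 36, 15]
Insert 89: [72, 89, 26, 79, 48, 36, 15]
Insert 26: [26, 72, 89, 79, 48, 36, 15]
Insert 79: [26, 72, 79, 89, 48, 36, 15]
Insert 48: [26, 48, 72, 79, 89, 36, 15]
Insert 36: [26, 36, 48, 72, 79, 89, 15]
Insert 15: [15, 26, 36, 48, 72, 79, 89]

Sorted: [15, 26, 36, 48, 72, 79, 89]


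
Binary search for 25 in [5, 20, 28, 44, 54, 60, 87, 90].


Step 1: lo=0, hi=7, mid=3, val=44
Step 2: lo=0, hi=2, mid=1, val=20
Step 3: lo=2, hi=2, mid=2, val=28

Not found


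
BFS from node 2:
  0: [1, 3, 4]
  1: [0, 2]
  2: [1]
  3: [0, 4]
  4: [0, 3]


Visit 2, enqueue [1]
Visit 1, enqueue [0]
Visit 0, enqueue [3, 4]
Visit 3, enqueue []
Visit 4, enqueue []

BFS order: [2, 1, 0, 3, 4]


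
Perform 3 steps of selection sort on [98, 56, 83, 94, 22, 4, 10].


Initial: [98, 56, 83, 94, 22, 4, 10]
Step 1: min=4 at 5
  Swap: [4, 56, 83, 94, 22, 98, 10]
Step 2: min=10 at 6
  Swap: [4, 10, 83, 94, 22, 98, 56]
Step 3: min=22 at 4
  Swap: [4, 10, 22, 94, 83, 98, 56]

After 3 steps: [4, 10, 22, 94, 83, 98, 56]


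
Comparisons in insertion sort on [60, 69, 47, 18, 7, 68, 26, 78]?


Algorithm: insertion sort
Input: [60, 69, 47, 18, 7, 68, 26, 78]
Sorted: [7, 18, 26, 47, 60, 68, 69, 78]

18


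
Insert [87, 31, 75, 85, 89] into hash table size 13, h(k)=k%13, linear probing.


Insert 87: h=9 -> slot 9
Insert 31: h=5 -> slot 5
Insert 75: h=10 -> slot 10
Insert 85: h=7 -> slot 7
Insert 89: h=11 -> slot 11

Table: [None, None, None, None, None, 31, None, 85, None, 87, 75, 89, None]


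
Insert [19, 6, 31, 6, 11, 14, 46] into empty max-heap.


Insert 19: [19]
Insert 6: [19, 6]
Insert 31: [31, 6, 19]
Insert 6: [31, 6, 19, 6]
Insert 11: [31, 11, 19, 6, 6]
Insert 14: [31, 11, 19, 6, 6, 14]
Insert 46: [46, 11, 31, 6, 6, 14, 19]

Final heap: [46, 11, 31, 6, 6, 14, 19]


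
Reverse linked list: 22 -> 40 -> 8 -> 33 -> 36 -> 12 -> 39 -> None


Step 1: curr=22, set curr.next=prev(None) | reversed so far: 22
Step 2: curr=40, set curr.next=prev(22) | reversed so far: 40 -> 22
Step 3: curr=8, set curr.next=prev(40) | reversed so far: 8 -> 40 -> 22
Step 4: curr=33, set curr.next=prev(8) | reversed so far: 33 -> 8 -> 40 -> 22
Step 5: curr=36, set curr.next=prev(33) | reversed so far: 36 -> 33 -> 8 -> 40 -> 22
Step 6: curr=12, set curr.next=prev(36) | reversed so far: 12 -> 36 -> 33 -> 8 -> 40 -> 22
Step 7: curr=39, set curr.next=prev(12) | reversed so far: 39 -> 12 -> 36 -> 33 -> 8 -> 40 -> 22

39 -> 12 -> 36 -> 33 -> 8 -> 40 -> 22 -> None


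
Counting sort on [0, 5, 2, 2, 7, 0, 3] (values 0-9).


Input: [0, 5, 2, 2, 7, 0, 3]
Counts: [2, 0, 2, 1, 0, 1, 0, 1, 0, 0]

Sorted: [0, 0, 2, 2, 3, 5, 7]


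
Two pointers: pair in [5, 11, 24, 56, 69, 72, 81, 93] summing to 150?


lo=0(5)+hi=7(93)=98
lo=1(11)+hi=7(93)=104
lo=2(24)+hi=7(93)=117
lo=3(56)+hi=7(93)=149
lo=4(69)+hi=7(93)=162
lo=4(69)+hi=6(81)=150

Yes: 69+81=150


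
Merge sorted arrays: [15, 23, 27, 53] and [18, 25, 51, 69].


Take 15 from A
Take 18 from B
Take 23 from A
Take 25 from B
Take 27 from A
Take 51 from B
Take 53 from A

Merged: [15, 18, 23, 25, 27, 51, 53, 69]


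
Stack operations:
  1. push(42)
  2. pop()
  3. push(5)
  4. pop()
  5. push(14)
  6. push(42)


push(42) -> [42]
pop()->42, []
push(5) -> [5]
pop()->5, []
push(14) -> [14]
push(42) -> [14, 42]

Final stack: [14, 42]


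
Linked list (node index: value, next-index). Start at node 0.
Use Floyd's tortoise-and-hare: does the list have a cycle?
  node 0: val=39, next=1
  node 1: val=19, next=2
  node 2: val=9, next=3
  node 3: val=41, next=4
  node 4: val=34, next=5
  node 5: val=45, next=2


Floyd's tortoise (slow, +1) and hare (fast, +2):
  init: slow=0, fast=0
  step 1: slow=1, fast=2
  step 2: slow=2, fast=4
  step 3: slow=3, fast=2
  step 4: slow=4, fast=4
  slow == fast at node 4: cycle detected

Cycle: yes


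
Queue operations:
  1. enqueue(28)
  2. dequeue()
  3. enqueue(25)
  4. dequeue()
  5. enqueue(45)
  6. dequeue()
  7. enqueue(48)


enqueue(28) -> [28]
dequeue()->28, []
enqueue(25) -> [25]
dequeue()->25, []
enqueue(45) -> [45]
dequeue()->45, []
enqueue(48) -> [48]

Final queue: [48]


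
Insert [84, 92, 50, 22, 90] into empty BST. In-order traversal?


Insert 84: root
Insert 92: R from 84
Insert 50: L from 84
Insert 22: L from 84 -> L from 50
Insert 90: R from 84 -> L from 92

In-order: [22, 50, 84, 90, 92]


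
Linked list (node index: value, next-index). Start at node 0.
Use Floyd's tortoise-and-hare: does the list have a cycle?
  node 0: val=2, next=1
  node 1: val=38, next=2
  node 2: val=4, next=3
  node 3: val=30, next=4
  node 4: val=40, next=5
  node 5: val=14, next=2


Floyd's tortoise (slow, +1) and hare (fast, +2):
  init: slow=0, fast=0
  step 1: slow=1, fast=2
  step 2: slow=2, fast=4
  step 3: slow=3, fast=2
  step 4: slow=4, fast=4
  slow == fast at node 4: cycle detected

Cycle: yes


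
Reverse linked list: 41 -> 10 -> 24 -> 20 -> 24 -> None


Step 1: curr=41, set curr.next=prev(None) | reversed so far: 41
Step 2: curr=10, set curr.next=prev(41) | reversed so far: 10 -> 41
Step 3: curr=24, set curr.next=prev(10) | reversed so far: 24 -> 10 -> 41
Step 4: curr=20, set curr.next=prev(24) | reversed so far: 20 -> 24 -> 10 -> 41
Step 5: curr=24, set curr.next=prev(20) | reversed so far: 24 -> 20 -> 24 -> 10 -> 41

24 -> 20 -> 24 -> 10 -> 41 -> None


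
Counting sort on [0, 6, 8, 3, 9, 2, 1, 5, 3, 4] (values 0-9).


Input: [0, 6, 8, 3, 9, 2, 1, 5, 3, 4]
Counts: [1, 1, 1, 2, 1, 1, 1, 0, 1, 1]

Sorted: [0, 1, 2, 3, 3, 4, 5, 6, 8, 9]


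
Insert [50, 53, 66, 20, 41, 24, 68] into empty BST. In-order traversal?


Insert 50: root
Insert 53: R from 50
Insert 66: R from 50 -> R from 53
Insert 20: L from 50
Insert 41: L from 50 -> R from 20
Insert 24: L from 50 -> R from 20 -> L from 41
Insert 68: R from 50 -> R from 53 -> R from 66

In-order: [20, 24, 41, 50, 53, 66, 68]


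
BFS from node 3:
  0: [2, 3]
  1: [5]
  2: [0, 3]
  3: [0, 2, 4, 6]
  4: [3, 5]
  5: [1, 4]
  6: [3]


Visit 3, enqueue [0, 2, 4, 6]
Visit 0, enqueue []
Visit 2, enqueue []
Visit 4, enqueue [5]
Visit 6, enqueue []
Visit 5, enqueue [1]
Visit 1, enqueue []

BFS order: [3, 0, 2, 4, 6, 5, 1]


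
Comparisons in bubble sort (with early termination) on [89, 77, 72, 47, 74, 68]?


Algorithm: bubble sort (with early termination)
Input: [89, 77, 72, 47, 74, 68]
Sorted: [47, 68, 72, 74, 77, 89]

15


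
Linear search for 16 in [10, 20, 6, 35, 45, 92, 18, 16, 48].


i=0: 10!=16
i=1: 20!=16
i=2: 6!=16
i=3: 35!=16
i=4: 45!=16
i=5: 92!=16
i=6: 18!=16
i=7: 16==16 found!

Found at 7, 8 comps


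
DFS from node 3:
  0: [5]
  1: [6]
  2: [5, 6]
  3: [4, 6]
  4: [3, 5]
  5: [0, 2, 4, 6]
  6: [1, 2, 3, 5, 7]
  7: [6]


Visit 3, push [6, 4]
Visit 4, push [5]
Visit 5, push [6, 2, 0]
Visit 0, push []
Visit 2, push [6]
Visit 6, push [7, 1]
Visit 1, push []
Visit 7, push []

DFS order: [3, 4, 5, 0, 2, 6, 1, 7]


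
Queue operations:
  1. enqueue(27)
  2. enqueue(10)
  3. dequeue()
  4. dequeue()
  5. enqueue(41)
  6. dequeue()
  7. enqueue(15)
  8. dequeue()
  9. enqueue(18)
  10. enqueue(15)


enqueue(27) -> [27]
enqueue(10) -> [27, 10]
dequeue()->27, [10]
dequeue()->10, []
enqueue(41) -> [41]
dequeue()->41, []
enqueue(15) -> [15]
dequeue()->15, []
enqueue(18) -> [18]
enqueue(15) -> [18, 15]

Final queue: [18, 15]


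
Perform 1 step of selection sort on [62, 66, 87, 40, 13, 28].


Initial: [62, 66, 87, 40, 13, 28]
Step 1: min=13 at 4
  Swap: [13, 66, 87, 40, 62, 28]

After 1 step: [13, 66, 87, 40, 62, 28]


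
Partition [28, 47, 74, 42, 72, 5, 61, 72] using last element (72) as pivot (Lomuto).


Pivot: 72
  28 <= 72: advance i (no swap)
  47 <= 72: advance i (no swap)
  42 <= 72: swap -> [28, 47, 42, 74, 72, 5, 61, 72]
  72 <= 72: swap -> [28, 47, 42, 72, 74, 5, 61, 72]
  5 <= 72: swap -> [28, 47, 42, 72, 5, 74, 61, 72]
  61 <= 72: swap -> [28, 47, 42, 72, 5, 61, 74, 72]
Place pivot at 6: [28, 47, 42, 72, 5, 61, 72, 74]

Partitioned: [28, 47, 42, 72, 5, 61, 72, 74]


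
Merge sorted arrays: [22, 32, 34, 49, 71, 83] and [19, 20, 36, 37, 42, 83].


Take 19 from B
Take 20 from B
Take 22 from A
Take 32 from A
Take 34 from A
Take 36 from B
Take 37 from B
Take 42 from B
Take 49 from A
Take 71 from A
Take 83 from A

Merged: [19, 20, 22, 32, 34, 36, 37, 42, 49, 71, 83, 83]


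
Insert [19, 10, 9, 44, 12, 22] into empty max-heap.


Insert 19: [19]
Insert 10: [19, 10]
Insert 9: [19, 10, 9]
Insert 44: [44, 19, 9, 10]
Insert 12: [44, 19, 9, 10, 12]
Insert 22: [44, 19, 22, 10, 12, 9]

Final heap: [44, 19, 22, 10, 12, 9]


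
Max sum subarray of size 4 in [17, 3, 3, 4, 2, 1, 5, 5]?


[0:4]: 27
[1:5]: 12
[2:6]: 10
[3:7]: 12
[4:8]: 13

Max: 27 at [0:4]


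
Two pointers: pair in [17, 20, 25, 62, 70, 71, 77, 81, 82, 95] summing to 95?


lo=0(17)+hi=9(95)=112
lo=0(17)+hi=8(82)=99
lo=0(17)+hi=7(81)=98
lo=0(17)+hi=6(77)=94
lo=1(20)+hi=6(77)=97
lo=1(20)+hi=5(71)=91
lo=2(25)+hi=5(71)=96
lo=2(25)+hi=4(70)=95

Yes: 25+70=95


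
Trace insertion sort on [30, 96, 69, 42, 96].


Initial: [30, 96, 69, 42, 96]
Insert 96: [30, 96, 69, 42, 96]
Insert 69: [30, 69, 96, 42, 96]
Insert 42: [30, 42, 69, 96, 96]
Insert 96: [30, 42, 69, 96, 96]

Sorted: [30, 42, 69, 96, 96]


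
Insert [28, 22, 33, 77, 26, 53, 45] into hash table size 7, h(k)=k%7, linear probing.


Insert 28: h=0 -> slot 0
Insert 22: h=1 -> slot 1
Insert 33: h=5 -> slot 5
Insert 77: h=0, 2 probes -> slot 2
Insert 26: h=5, 1 probes -> slot 6
Insert 53: h=4 -> slot 4
Insert 45: h=3 -> slot 3

Table: [28, 22, 77, 45, 53, 33, 26]


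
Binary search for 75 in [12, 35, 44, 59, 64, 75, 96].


Step 1: lo=0, hi=6, mid=3, val=59
Step 2: lo=4, hi=6, mid=5, val=75

Found at index 5


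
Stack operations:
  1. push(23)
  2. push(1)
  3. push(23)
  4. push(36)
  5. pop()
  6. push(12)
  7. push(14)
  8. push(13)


push(23) -> [23]
push(1) -> [23, 1]
push(23) -> [23, 1, 23]
push(36) -> [23, 1, 23, 36]
pop()->36, [23, 1, 23]
push(12) -> [23, 1, 23, 12]
push(14) -> [23, 1, 23, 12, 14]
push(13) -> [23, 1, 23, 12, 14, 13]

Final stack: [23, 1, 23, 12, 14, 13]


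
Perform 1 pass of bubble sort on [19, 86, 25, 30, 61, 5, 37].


Initial: [19, 86, 25, 30, 61, 5, 37]
Pass 1: [19, 25, 30, 61, 5, 37, 86] (5 swaps)

After 1 pass: [19, 25, 30, 61, 5, 37, 86]


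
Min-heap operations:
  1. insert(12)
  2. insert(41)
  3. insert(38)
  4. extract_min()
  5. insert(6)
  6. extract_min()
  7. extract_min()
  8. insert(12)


insert(12) -> [12]
insert(41) -> [12, 41]
insert(38) -> [12, 41, 38]
extract_min()->12, [38, 41]
insert(6) -> [6, 41, 38]
extract_min()->6, [38, 41]
extract_min()->38, [41]
insert(12) -> [12, 41]

Final heap: [12, 41]


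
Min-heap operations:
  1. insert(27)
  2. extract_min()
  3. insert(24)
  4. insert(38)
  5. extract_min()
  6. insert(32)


insert(27) -> [27]
extract_min()->27, []
insert(24) -> [24]
insert(38) -> [24, 38]
extract_min()->24, [38]
insert(32) -> [32, 38]

Final heap: [32, 38]


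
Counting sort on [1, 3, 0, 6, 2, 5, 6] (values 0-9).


Input: [1, 3, 0, 6, 2, 5, 6]
Counts: [1, 1, 1, 1, 0, 1, 2, 0, 0, 0]

Sorted: [0, 1, 2, 3, 5, 6, 6]


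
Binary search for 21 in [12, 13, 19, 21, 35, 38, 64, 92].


Step 1: lo=0, hi=7, mid=3, val=21

Found at index 3


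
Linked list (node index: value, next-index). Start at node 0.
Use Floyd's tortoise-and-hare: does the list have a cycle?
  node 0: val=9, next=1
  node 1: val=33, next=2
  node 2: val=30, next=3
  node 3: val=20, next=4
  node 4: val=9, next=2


Floyd's tortoise (slow, +1) and hare (fast, +2):
  init: slow=0, fast=0
  step 1: slow=1, fast=2
  step 2: slow=2, fast=4
  step 3: slow=3, fast=3
  slow == fast at node 3: cycle detected

Cycle: yes


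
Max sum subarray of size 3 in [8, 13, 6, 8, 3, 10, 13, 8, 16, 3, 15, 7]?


[0:3]: 27
[1:4]: 27
[2:5]: 17
[3:6]: 21
[4:7]: 26
[5:8]: 31
[6:9]: 37
[7:10]: 27
[8:11]: 34
[9:12]: 25

Max: 37 at [6:9]


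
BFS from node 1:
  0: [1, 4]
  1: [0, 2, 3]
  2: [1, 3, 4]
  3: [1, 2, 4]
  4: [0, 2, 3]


Visit 1, enqueue [0, 2, 3]
Visit 0, enqueue [4]
Visit 2, enqueue []
Visit 3, enqueue []
Visit 4, enqueue []

BFS order: [1, 0, 2, 3, 4]


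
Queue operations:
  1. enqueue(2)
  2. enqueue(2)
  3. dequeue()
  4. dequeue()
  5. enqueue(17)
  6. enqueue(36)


enqueue(2) -> [2]
enqueue(2) -> [2, 2]
dequeue()->2, [2]
dequeue()->2, []
enqueue(17) -> [17]
enqueue(36) -> [17, 36]

Final queue: [17, 36]


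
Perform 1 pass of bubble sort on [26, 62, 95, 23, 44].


Initial: [26, 62, 95, 23, 44]
Pass 1: [26, 62, 23, 44, 95] (2 swaps)

After 1 pass: [26, 62, 23, 44, 95]


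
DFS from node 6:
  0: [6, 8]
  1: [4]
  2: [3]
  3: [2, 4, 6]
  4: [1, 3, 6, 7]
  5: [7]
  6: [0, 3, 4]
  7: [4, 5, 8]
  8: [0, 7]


Visit 6, push [4, 3, 0]
Visit 0, push [8]
Visit 8, push [7]
Visit 7, push [5, 4]
Visit 4, push [3, 1]
Visit 1, push []
Visit 3, push [2]
Visit 2, push []
Visit 5, push []

DFS order: [6, 0, 8, 7, 4, 1, 3, 2, 5]


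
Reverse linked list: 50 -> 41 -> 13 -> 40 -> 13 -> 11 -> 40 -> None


Step 1: curr=50, set curr.next=prev(None) | reversed so far: 50
Step 2: curr=41, set curr.next=prev(50) | reversed so far: 41 -> 50
Step 3: curr=13, set curr.next=prev(41) | reversed so far: 13 -> 41 -> 50
Step 4: curr=40, set curr.next=prev(13) | reversed so far: 40 -> 13 -> 41 -> 50
Step 5: curr=13, set curr.next=prev(40) | reversed so far: 13 -> 40 -> 13 -> 41 -> 50
Step 6: curr=11, set curr.next=prev(13) | reversed so far: 11 -> 13 -> 40 -> 13 -> 41 -> 50
Step 7: curr=40, set curr.next=prev(11) | reversed so far: 40 -> 11 -> 13 -> 40 -> 13 -> 41 -> 50

40 -> 11 -> 13 -> 40 -> 13 -> 41 -> 50 -> None


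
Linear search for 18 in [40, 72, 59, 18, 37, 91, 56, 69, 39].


i=0: 40!=18
i=1: 72!=18
i=2: 59!=18
i=3: 18==18 found!

Found at 3, 4 comps


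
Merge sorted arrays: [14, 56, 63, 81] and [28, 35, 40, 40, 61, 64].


Take 14 from A
Take 28 from B
Take 35 from B
Take 40 from B
Take 40 from B
Take 56 from A
Take 61 from B
Take 63 from A
Take 64 from B

Merged: [14, 28, 35, 40, 40, 56, 61, 63, 64, 81]


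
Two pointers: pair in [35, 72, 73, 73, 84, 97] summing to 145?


lo=0(35)+hi=5(97)=132
lo=1(72)+hi=5(97)=169
lo=1(72)+hi=4(84)=156
lo=1(72)+hi=3(73)=145

Yes: 72+73=145


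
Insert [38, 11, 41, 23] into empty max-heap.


Insert 38: [38]
Insert 11: [38, 11]
Insert 41: [41, 11, 38]
Insert 23: [41, 23, 38, 11]

Final heap: [41, 23, 38, 11]


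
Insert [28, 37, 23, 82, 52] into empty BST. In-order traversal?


Insert 28: root
Insert 37: R from 28
Insert 23: L from 28
Insert 82: R from 28 -> R from 37
Insert 52: R from 28 -> R from 37 -> L from 82

In-order: [23, 28, 37, 52, 82]


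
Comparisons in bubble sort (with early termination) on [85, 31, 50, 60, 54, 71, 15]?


Algorithm: bubble sort (with early termination)
Input: [85, 31, 50, 60, 54, 71, 15]
Sorted: [15, 31, 50, 54, 60, 71, 85]

21


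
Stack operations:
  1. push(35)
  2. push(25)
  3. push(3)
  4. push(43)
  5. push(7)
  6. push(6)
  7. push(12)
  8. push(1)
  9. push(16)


push(35) -> [35]
push(25) -> [35, 25]
push(3) -> [35, 25, 3]
push(43) -> [35, 25, 3, 43]
push(7) -> [35, 25, 3, 43, 7]
push(6) -> [35, 25, 3, 43, 7, 6]
push(12) -> [35, 25, 3, 43, 7, 6, 12]
push(1) -> [35, 25, 3, 43, 7, 6, 12, 1]
push(16) -> [35, 25, 3, 43, 7, 6, 12, 1, 16]

Final stack: [35, 25, 3, 43, 7, 6, 12, 1, 16]


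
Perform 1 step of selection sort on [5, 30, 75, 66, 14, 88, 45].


Initial: [5, 30, 75, 66, 14, 88, 45]
Step 1: min=5 at 0
  Swap: [5, 30, 75, 66, 14, 88, 45]

After 1 step: [5, 30, 75, 66, 14, 88, 45]


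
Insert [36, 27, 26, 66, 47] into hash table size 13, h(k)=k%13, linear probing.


Insert 36: h=10 -> slot 10
Insert 27: h=1 -> slot 1
Insert 26: h=0 -> slot 0
Insert 66: h=1, 1 probes -> slot 2
Insert 47: h=8 -> slot 8

Table: [26, 27, 66, None, None, None, None, None, 47, None, 36, None, None]


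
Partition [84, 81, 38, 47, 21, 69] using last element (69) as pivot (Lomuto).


Pivot: 69
  38 <= 69: swap -> [38, 81, 84, 47, 21, 69]
  47 <= 69: swap -> [38, 47, 84, 81, 21, 69]
  21 <= 69: swap -> [38, 47, 21, 81, 84, 69]
Place pivot at 3: [38, 47, 21, 69, 84, 81]

Partitioned: [38, 47, 21, 69, 84, 81]


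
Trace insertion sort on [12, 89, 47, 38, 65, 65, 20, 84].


Initial: [12, 89, 47, 38, 65, 65, 20, 84]
Insert 89: [12, 89, 47, 38, 65, 65, 20, 84]
Insert 47: [12, 47, 89, 38, 65, 65, 20, 84]
Insert 38: [12, 38, 47, 89, 65, 65, 20, 84]
Insert 65: [12, 38, 47, 65, 89, 65, 20, 84]
Insert 65: [12, 38, 47, 65, 65, 89, 20, 84]
Insert 20: [12, 20, 38, 47, 65, 65, 89, 84]
Insert 84: [12, 20, 38, 47, 65, 65, 84, 89]

Sorted: [12, 20, 38, 47, 65, 65, 84, 89]


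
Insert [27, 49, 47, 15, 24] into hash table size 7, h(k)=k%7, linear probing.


Insert 27: h=6 -> slot 6
Insert 49: h=0 -> slot 0
Insert 47: h=5 -> slot 5
Insert 15: h=1 -> slot 1
Insert 24: h=3 -> slot 3

Table: [49, 15, None, 24, None, 47, 27]


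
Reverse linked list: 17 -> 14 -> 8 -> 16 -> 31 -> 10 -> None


Step 1: curr=17, set curr.next=prev(None) | reversed so far: 17
Step 2: curr=14, set curr.next=prev(17) | reversed so far: 14 -> 17
Step 3: curr=8, set curr.next=prev(14) | reversed so far: 8 -> 14 -> 17
Step 4: curr=16, set curr.next=prev(8) | reversed so far: 16 -> 8 -> 14 -> 17
Step 5: curr=31, set curr.next=prev(16) | reversed so far: 31 -> 16 -> 8 -> 14 -> 17
Step 6: curr=10, set curr.next=prev(31) | reversed so far: 10 -> 31 -> 16 -> 8 -> 14 -> 17

10 -> 31 -> 16 -> 8 -> 14 -> 17 -> None


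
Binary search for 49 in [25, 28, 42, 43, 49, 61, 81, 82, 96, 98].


Step 1: lo=0, hi=9, mid=4, val=49

Found at index 4


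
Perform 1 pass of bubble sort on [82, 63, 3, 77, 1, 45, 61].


Initial: [82, 63, 3, 77, 1, 45, 61]
Pass 1: [63, 3, 77, 1, 45, 61, 82] (6 swaps)

After 1 pass: [63, 3, 77, 1, 45, 61, 82]


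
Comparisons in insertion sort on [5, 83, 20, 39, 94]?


Algorithm: insertion sort
Input: [5, 83, 20, 39, 94]
Sorted: [5, 20, 39, 83, 94]

6


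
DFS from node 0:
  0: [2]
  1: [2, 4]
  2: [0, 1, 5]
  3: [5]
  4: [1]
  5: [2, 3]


Visit 0, push [2]
Visit 2, push [5, 1]
Visit 1, push [4]
Visit 4, push []
Visit 5, push [3]
Visit 3, push []

DFS order: [0, 2, 1, 4, 5, 3]


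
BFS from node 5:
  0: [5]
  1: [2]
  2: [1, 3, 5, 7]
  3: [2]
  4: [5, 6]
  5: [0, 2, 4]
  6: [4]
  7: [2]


Visit 5, enqueue [0, 2, 4]
Visit 0, enqueue []
Visit 2, enqueue [1, 3, 7]
Visit 4, enqueue [6]
Visit 1, enqueue []
Visit 3, enqueue []
Visit 7, enqueue []
Visit 6, enqueue []

BFS order: [5, 0, 2, 4, 1, 3, 7, 6]


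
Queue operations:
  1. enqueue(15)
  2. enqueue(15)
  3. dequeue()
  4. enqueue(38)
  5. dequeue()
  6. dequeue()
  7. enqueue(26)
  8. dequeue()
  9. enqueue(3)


enqueue(15) -> [15]
enqueue(15) -> [15, 15]
dequeue()->15, [15]
enqueue(38) -> [15, 38]
dequeue()->15, [38]
dequeue()->38, []
enqueue(26) -> [26]
dequeue()->26, []
enqueue(3) -> [3]

Final queue: [3]


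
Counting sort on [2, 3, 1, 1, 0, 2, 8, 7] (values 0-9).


Input: [2, 3, 1, 1, 0, 2, 8, 7]
Counts: [1, 2, 2, 1, 0, 0, 0, 1, 1, 0]

Sorted: [0, 1, 1, 2, 2, 3, 7, 8]


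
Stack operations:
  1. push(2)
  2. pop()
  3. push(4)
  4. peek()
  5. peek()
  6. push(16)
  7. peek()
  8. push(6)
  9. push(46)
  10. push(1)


push(2) -> [2]
pop()->2, []
push(4) -> [4]
peek()->4
peek()->4
push(16) -> [4, 16]
peek()->16
push(6) -> [4, 16, 6]
push(46) -> [4, 16, 6, 46]
push(1) -> [4, 16, 6, 46, 1]

Final stack: [4, 16, 6, 46, 1]


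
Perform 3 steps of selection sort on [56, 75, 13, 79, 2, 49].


Initial: [56, 75, 13, 79, 2, 49]
Step 1: min=2 at 4
  Swap: [2, 75, 13, 79, 56, 49]
Step 2: min=13 at 2
  Swap: [2, 13, 75, 79, 56, 49]
Step 3: min=49 at 5
  Swap: [2, 13, 49, 79, 56, 75]

After 3 steps: [2, 13, 49, 79, 56, 75]


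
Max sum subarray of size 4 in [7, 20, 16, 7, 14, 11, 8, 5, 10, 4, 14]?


[0:4]: 50
[1:5]: 57
[2:6]: 48
[3:7]: 40
[4:8]: 38
[5:9]: 34
[6:10]: 27
[7:11]: 33

Max: 57 at [1:5]


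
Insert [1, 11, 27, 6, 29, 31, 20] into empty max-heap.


Insert 1: [1]
Insert 11: [11, 1]
Insert 27: [27, 1, 11]
Insert 6: [27, 6, 11, 1]
Insert 29: [29, 27, 11, 1, 6]
Insert 31: [31, 27, 29, 1, 6, 11]
Insert 20: [31, 27, 29, 1, 6, 11, 20]

Final heap: [31, 27, 29, 1, 6, 11, 20]


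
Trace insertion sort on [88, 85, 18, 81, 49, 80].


Initial: [88, 85, 18, 81, 49, 80]
Insert 85: [85, 88, 18, 81, 49, 80]
Insert 18: [18, 85, 88, 81, 49, 80]
Insert 81: [18, 81, 85, 88, 49, 80]
Insert 49: [18, 49, 81, 85, 88, 80]
Insert 80: [18, 49, 80, 81, 85, 88]

Sorted: [18, 49, 80, 81, 85, 88]


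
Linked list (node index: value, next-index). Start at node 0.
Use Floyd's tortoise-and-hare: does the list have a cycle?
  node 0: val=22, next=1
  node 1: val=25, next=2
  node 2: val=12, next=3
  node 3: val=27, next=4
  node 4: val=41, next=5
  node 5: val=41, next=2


Floyd's tortoise (slow, +1) and hare (fast, +2):
  init: slow=0, fast=0
  step 1: slow=1, fast=2
  step 2: slow=2, fast=4
  step 3: slow=3, fast=2
  step 4: slow=4, fast=4
  slow == fast at node 4: cycle detected

Cycle: yes


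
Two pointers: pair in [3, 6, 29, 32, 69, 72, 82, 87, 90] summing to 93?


lo=0(3)+hi=8(90)=93

Yes: 3+90=93


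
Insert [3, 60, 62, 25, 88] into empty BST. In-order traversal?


Insert 3: root
Insert 60: R from 3
Insert 62: R from 3 -> R from 60
Insert 25: R from 3 -> L from 60
Insert 88: R from 3 -> R from 60 -> R from 62

In-order: [3, 25, 60, 62, 88]


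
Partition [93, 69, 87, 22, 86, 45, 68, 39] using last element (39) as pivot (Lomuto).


Pivot: 39
  22 <= 39: swap -> [22, 69, 87, 93, 86, 45, 68, 39]
Place pivot at 1: [22, 39, 87, 93, 86, 45, 68, 69]

Partitioned: [22, 39, 87, 93, 86, 45, 68, 69]


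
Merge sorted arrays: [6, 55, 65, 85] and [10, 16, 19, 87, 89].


Take 6 from A
Take 10 from B
Take 16 from B
Take 19 from B
Take 55 from A
Take 65 from A
Take 85 from A

Merged: [6, 10, 16, 19, 55, 65, 85, 87, 89]


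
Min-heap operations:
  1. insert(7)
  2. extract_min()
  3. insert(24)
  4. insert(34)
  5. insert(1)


insert(7) -> [7]
extract_min()->7, []
insert(24) -> [24]
insert(34) -> [24, 34]
insert(1) -> [1, 34, 24]

Final heap: [1, 34, 24]


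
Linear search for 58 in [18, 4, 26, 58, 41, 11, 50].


i=0: 18!=58
i=1: 4!=58
i=2: 26!=58
i=3: 58==58 found!

Found at 3, 4 comps


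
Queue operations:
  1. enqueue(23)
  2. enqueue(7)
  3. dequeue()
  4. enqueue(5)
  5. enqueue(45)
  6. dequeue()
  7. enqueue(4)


enqueue(23) -> [23]
enqueue(7) -> [23, 7]
dequeue()->23, [7]
enqueue(5) -> [7, 5]
enqueue(45) -> [7, 5, 45]
dequeue()->7, [5, 45]
enqueue(4) -> [5, 45, 4]

Final queue: [5, 45, 4]


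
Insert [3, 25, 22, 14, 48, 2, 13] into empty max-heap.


Insert 3: [3]
Insert 25: [25, 3]
Insert 22: [25, 3, 22]
Insert 14: [25, 14, 22, 3]
Insert 48: [48, 25, 22, 3, 14]
Insert 2: [48, 25, 22, 3, 14, 2]
Insert 13: [48, 25, 22, 3, 14, 2, 13]

Final heap: [48, 25, 22, 3, 14, 2, 13]


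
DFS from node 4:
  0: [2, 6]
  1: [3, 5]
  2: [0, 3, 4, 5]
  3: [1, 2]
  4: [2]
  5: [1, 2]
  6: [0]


Visit 4, push [2]
Visit 2, push [5, 3, 0]
Visit 0, push [6]
Visit 6, push []
Visit 3, push [1]
Visit 1, push [5]
Visit 5, push []

DFS order: [4, 2, 0, 6, 3, 1, 5]


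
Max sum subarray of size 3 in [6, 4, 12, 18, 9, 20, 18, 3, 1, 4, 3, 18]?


[0:3]: 22
[1:4]: 34
[2:5]: 39
[3:6]: 47
[4:7]: 47
[5:8]: 41
[6:9]: 22
[7:10]: 8
[8:11]: 8
[9:12]: 25

Max: 47 at [3:6]


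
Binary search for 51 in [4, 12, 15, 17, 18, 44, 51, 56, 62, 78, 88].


Step 1: lo=0, hi=10, mid=5, val=44
Step 2: lo=6, hi=10, mid=8, val=62
Step 3: lo=6, hi=7, mid=6, val=51

Found at index 6


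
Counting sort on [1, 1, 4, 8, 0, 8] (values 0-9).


Input: [1, 1, 4, 8, 0, 8]
Counts: [1, 2, 0, 0, 1, 0, 0, 0, 2, 0]

Sorted: [0, 1, 1, 4, 8, 8]


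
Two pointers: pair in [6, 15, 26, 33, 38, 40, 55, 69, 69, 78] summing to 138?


lo=0(6)+hi=9(78)=84
lo=1(15)+hi=9(78)=93
lo=2(26)+hi=9(78)=104
lo=3(33)+hi=9(78)=111
lo=4(38)+hi=9(78)=116
lo=5(40)+hi=9(78)=118
lo=6(55)+hi=9(78)=133
lo=7(69)+hi=9(78)=147
lo=7(69)+hi=8(69)=138

Yes: 69+69=138


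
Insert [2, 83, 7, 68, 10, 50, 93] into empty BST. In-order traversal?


Insert 2: root
Insert 83: R from 2
Insert 7: R from 2 -> L from 83
Insert 68: R from 2 -> L from 83 -> R from 7
Insert 10: R from 2 -> L from 83 -> R from 7 -> L from 68
Insert 50: R from 2 -> L from 83 -> R from 7 -> L from 68 -> R from 10
Insert 93: R from 2 -> R from 83

In-order: [2, 7, 10, 50, 68, 83, 93]


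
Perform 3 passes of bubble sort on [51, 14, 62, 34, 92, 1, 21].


Initial: [51, 14, 62, 34, 92, 1, 21]
Pass 1: [14, 51, 34, 62, 1, 21, 92] (4 swaps)
Pass 2: [14, 34, 51, 1, 21, 62, 92] (3 swaps)
Pass 3: [14, 34, 1, 21, 51, 62, 92] (2 swaps)

After 3 passes: [14, 34, 1, 21, 51, 62, 92]


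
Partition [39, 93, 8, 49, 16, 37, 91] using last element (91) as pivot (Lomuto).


Pivot: 91
  39 <= 91: advance i (no swap)
  8 <= 91: swap -> [39, 8, 93, 49, 16, 37, 91]
  49 <= 91: swap -> [39, 8, 49, 93, 16, 37, 91]
  16 <= 91: swap -> [39, 8, 49, 16, 93, 37, 91]
  37 <= 91: swap -> [39, 8, 49, 16, 37, 93, 91]
Place pivot at 5: [39, 8, 49, 16, 37, 91, 93]

Partitioned: [39, 8, 49, 16, 37, 91, 93]


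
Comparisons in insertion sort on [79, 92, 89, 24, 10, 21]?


Algorithm: insertion sort
Input: [79, 92, 89, 24, 10, 21]
Sorted: [10, 21, 24, 79, 89, 92]

15


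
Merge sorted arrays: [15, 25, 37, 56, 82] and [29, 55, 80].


Take 15 from A
Take 25 from A
Take 29 from B
Take 37 from A
Take 55 from B
Take 56 from A
Take 80 from B

Merged: [15, 25, 29, 37, 55, 56, 80, 82]


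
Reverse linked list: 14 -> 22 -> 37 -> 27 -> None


Step 1: curr=14, set curr.next=prev(None) | reversed so far: 14
Step 2: curr=22, set curr.next=prev(14) | reversed so far: 22 -> 14
Step 3: curr=37, set curr.next=prev(22) | reversed so far: 37 -> 22 -> 14
Step 4: curr=27, set curr.next=prev(37) | reversed so far: 27 -> 37 -> 22 -> 14

27 -> 37 -> 22 -> 14 -> None


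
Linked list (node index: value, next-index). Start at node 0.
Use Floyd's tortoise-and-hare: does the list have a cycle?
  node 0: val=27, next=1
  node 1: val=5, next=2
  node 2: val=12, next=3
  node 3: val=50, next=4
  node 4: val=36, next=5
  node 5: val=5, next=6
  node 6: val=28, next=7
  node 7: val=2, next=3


Floyd's tortoise (slow, +1) and hare (fast, +2):
  init: slow=0, fast=0
  step 1: slow=1, fast=2
  step 2: slow=2, fast=4
  step 3: slow=3, fast=6
  step 4: slow=4, fast=3
  step 5: slow=5, fast=5
  slow == fast at node 5: cycle detected

Cycle: yes
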